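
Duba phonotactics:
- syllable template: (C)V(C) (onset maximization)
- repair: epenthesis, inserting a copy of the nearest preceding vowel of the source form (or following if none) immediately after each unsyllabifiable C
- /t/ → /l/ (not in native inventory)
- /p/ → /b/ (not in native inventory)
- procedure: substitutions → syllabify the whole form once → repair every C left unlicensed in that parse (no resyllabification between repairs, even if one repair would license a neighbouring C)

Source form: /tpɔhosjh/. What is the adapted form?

Substitution: /t/ → /l/, /p/ → /b/, giving /lbɔhosjh/.
Syllabifying with onset maximization leaves /l/, /j/, /h/ stranded (at most one coda consonant is licensed; onsets are limited to one consonant).
Each unlicensed consonant becomes the onset of a new syllable: /l/ → /lɔ/, /j/ → /jo/, /h/ → /ho/.

lɔbɔhosjoho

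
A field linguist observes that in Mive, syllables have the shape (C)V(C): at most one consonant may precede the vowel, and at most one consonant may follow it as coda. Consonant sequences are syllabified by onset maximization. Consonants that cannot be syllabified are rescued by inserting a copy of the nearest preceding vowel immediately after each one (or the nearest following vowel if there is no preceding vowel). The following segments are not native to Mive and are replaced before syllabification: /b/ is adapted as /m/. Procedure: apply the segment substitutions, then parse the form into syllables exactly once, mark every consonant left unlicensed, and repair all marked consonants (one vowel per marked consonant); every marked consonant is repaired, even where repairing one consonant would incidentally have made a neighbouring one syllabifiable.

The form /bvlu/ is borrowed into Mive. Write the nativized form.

Substitution: /b/ → /m/, giving /mvlu/.
The consonants /m/, /v/ cannot be parsed into a legal (C)V(C) syllable (at most one coda consonant is licensed; onsets are limited to one consonant).
Inserting the epenthetic vowel yields /m/ → /mu/, /v/ → /vu/.

muvulu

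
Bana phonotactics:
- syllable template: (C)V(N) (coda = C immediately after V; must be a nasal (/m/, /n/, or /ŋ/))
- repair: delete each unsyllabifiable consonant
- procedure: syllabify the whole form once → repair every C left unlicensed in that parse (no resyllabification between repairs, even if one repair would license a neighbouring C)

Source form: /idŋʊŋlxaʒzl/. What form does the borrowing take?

iŋʊŋxa

Under (C)V(N), the unsyllabifiable consonants are /d/, /l/, /ʒ/, /z/, /l/ (only a nasal (/m/, /n/, or /ŋ/) is licensed in coda position; onsets are limited to one consonant).
Deleting the stranded consonants removes /d/, /l/, /ʒ/, /z/, /l/.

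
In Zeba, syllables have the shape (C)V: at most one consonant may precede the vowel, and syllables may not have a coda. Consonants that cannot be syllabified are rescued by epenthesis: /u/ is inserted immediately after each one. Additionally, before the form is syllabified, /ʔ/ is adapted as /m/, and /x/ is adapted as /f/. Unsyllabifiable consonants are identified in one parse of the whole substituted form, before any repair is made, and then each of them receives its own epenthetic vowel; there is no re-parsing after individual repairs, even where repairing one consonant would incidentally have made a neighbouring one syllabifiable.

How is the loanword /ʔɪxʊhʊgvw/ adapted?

Substitution: /ʔ/ → /m/, /x/ → /f/, giving /mɪfʊhʊgvw/.
The consonants /g/, /v/, /w/ cannot be parsed into a legal (C)V syllable (no codas are permitted; onsets are limited to one consonant).
Inserting the epenthetic vowel yields /g/ → /gu/, /v/ → /vu/, /w/ → /wu/.

mɪfʊhʊguvuwu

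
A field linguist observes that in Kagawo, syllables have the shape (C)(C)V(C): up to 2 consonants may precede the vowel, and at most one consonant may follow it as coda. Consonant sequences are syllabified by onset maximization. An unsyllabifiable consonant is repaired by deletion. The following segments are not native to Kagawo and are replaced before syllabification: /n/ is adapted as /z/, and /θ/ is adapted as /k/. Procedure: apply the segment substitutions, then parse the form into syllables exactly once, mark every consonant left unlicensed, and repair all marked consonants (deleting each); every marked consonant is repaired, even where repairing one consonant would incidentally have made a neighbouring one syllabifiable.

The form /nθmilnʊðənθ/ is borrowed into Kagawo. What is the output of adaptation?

Substitution: /n/ → /z/, /θ/ → /k/, giving /zkmilzʊðəzk/.
Syllabifying with onset maximization leaves /z/, /k/ stranded (at most one coda consonant is licensed; onsets may contain at most 2 consonants).
Each unlicensed consonant is deleted: /z/, /k/.

kmilzʊðəz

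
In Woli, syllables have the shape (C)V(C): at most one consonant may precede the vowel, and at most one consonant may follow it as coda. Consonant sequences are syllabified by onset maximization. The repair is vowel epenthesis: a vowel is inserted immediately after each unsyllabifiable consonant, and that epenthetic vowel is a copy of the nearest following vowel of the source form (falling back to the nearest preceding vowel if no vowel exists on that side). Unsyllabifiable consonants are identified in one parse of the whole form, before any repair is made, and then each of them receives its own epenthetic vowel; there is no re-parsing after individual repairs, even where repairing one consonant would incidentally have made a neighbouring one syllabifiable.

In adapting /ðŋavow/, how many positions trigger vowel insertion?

The unsyllabifiable consonants are /ð/; each receives one epenthetic vowel.

1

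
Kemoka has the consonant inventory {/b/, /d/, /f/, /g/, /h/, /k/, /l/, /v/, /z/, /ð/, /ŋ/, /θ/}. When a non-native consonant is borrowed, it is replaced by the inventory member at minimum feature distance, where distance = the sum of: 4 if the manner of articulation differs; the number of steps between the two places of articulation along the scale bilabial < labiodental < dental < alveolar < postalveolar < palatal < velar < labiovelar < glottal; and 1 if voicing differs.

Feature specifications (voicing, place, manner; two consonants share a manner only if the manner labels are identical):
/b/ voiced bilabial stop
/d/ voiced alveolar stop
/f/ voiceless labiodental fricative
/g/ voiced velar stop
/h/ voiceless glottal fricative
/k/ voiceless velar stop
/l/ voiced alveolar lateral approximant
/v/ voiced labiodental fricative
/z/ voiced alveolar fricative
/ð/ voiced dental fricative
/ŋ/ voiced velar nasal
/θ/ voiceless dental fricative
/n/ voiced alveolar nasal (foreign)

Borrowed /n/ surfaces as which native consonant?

ŋ

/ŋ/ is closest: same manner (nasal), place distance 3 (alveolar→velar), same voicing; total 3. Next closest is /d/ at distance 4.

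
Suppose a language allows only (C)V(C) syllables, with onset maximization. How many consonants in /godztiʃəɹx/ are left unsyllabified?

2

The consonants /z/, /x/ cannot be parsed into a legal (C)V(C) syllable (at most one coda consonant is licensed; onsets are limited to one consonant).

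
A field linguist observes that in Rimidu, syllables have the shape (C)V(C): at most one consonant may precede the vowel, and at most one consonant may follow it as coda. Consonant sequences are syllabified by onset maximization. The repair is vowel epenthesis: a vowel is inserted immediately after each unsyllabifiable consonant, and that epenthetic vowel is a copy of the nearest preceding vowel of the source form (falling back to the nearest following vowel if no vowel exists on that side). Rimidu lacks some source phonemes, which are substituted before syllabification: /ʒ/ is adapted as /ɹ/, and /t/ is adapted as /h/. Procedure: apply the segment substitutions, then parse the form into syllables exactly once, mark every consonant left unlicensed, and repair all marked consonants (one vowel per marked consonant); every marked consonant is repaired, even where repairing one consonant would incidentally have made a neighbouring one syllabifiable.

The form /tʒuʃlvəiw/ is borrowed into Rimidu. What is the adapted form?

huɹuʃluvəiw

Substitution: /t/ → /h/, /ʒ/ → /ɹ/, giving /hɹuʃlvəiw/.
The consonants /h/, /l/ cannot be parsed into a legal (C)V(C) syllable (at most one coda consonant is licensed; onsets are limited to one consonant).
Inserting the epenthetic vowel yields /h/ → /hu/, /l/ → /lu/.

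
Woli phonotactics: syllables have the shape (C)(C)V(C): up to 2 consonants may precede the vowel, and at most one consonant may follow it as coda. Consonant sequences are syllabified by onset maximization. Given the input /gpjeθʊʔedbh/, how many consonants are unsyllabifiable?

Under (C)(C)V(C), the unsyllabifiable consonants are /g/, /b/, /h/ (at most one coda consonant is licensed; onsets may contain at most 2 consonants).

3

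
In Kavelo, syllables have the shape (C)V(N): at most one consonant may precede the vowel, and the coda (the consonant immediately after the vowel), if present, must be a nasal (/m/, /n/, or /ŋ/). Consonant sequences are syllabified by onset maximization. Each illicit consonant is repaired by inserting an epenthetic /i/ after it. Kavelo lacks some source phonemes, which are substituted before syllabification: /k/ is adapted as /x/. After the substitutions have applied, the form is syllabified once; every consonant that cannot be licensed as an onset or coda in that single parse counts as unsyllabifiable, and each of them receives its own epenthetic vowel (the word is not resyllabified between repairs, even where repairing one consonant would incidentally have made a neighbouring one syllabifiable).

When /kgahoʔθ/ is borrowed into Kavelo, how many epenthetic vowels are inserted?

3

After substitution the input is /xgahoʔθ/.
The unsyllabifiable consonants are /x/, /ʔ/, /θ/; each receives one epenthetic vowel.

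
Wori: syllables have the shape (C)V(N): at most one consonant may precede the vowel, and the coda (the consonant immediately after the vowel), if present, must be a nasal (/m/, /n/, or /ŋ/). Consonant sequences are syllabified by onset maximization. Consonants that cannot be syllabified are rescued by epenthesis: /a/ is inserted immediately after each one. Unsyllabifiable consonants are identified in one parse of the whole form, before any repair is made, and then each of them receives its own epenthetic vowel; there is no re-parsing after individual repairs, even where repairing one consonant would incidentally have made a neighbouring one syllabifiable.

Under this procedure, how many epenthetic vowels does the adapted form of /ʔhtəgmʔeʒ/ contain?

The unsyllabifiable consonants are /ʔ/, /h/, /g/, /m/, /ʒ/; each receives one epenthetic vowel.

5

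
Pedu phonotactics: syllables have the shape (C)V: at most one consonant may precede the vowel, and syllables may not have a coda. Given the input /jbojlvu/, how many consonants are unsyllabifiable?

3

Syllabifying with onset maximization leaves /j/, /j/, /l/ stranded (no codas are permitted; onsets are limited to one consonant).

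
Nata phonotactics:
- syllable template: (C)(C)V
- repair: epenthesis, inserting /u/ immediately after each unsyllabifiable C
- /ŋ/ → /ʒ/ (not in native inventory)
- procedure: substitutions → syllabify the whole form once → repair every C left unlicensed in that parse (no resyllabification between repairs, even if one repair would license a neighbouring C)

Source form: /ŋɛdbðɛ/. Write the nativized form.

Substitution: /ŋ/ → /ʒ/, giving /ʒɛdbðɛ/.
The consonants /d/ cannot be parsed into a legal (C)(C)V syllable (no codas are permitted; onsets may contain at most 2 consonants).
Each unlicensed consonant becomes the onset of a new syllable: /d/ → /du/.

ʒɛdubðɛ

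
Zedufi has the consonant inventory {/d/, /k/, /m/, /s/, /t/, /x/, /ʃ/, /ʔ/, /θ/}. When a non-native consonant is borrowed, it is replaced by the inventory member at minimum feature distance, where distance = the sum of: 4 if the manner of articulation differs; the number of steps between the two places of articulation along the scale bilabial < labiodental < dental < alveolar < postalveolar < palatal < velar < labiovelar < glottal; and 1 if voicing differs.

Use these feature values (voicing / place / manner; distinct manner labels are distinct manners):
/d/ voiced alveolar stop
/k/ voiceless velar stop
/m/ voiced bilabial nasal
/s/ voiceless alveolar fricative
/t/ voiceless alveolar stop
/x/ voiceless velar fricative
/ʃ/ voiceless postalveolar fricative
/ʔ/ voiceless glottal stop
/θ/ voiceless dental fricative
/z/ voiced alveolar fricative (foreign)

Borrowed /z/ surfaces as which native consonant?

/s/ is closest: same manner (fricative), place distance 0 (alveolar→alveolar), voicing differs (+1); total 1. Next closest is /ʃ/ at distance 2.

s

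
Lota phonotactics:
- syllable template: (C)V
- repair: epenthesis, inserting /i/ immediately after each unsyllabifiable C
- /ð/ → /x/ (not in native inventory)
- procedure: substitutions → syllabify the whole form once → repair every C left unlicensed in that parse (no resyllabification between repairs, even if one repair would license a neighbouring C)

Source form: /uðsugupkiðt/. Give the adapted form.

uxisugupikixiti

Substitution: /ð/ → /x/, giving /uxsugupkixt/.
The consonants /x/, /p/, /x/, /t/ cannot be parsed into a legal (C)V syllable (no codas are permitted; onsets are limited to one consonant).
Epenthesis after each stranded consonant: /x/ → /xi/, /p/ → /pi/, /x/ → /xi/, /t/ → /ti/.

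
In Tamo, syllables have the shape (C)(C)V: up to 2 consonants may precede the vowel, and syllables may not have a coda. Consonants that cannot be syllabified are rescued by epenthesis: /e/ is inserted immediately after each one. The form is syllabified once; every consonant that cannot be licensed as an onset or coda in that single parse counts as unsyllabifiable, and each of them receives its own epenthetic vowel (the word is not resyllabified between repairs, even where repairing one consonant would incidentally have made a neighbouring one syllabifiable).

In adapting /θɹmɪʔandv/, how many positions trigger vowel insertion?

4

The unsyllabifiable consonants are /θ/, /n/, /d/, /v/; each receives one epenthetic vowel.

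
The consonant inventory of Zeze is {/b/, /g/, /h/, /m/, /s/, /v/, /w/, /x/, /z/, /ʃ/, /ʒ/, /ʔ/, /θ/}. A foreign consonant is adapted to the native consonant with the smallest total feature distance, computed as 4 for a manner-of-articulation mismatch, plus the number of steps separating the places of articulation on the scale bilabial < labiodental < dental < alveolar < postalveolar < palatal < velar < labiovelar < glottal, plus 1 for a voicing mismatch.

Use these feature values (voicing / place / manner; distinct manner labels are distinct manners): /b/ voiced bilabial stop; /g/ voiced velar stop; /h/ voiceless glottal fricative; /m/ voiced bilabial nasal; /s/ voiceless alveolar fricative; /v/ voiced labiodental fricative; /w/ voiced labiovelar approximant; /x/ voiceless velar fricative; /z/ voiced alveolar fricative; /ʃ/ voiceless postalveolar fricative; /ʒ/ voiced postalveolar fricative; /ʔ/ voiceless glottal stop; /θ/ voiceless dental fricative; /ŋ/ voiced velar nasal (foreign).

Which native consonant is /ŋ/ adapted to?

/g/ is closest: manner differs (nasal→stop, +4), place distance 0 (velar→velar), same voicing; total 4. Next closest is /w/ at distance 5.

g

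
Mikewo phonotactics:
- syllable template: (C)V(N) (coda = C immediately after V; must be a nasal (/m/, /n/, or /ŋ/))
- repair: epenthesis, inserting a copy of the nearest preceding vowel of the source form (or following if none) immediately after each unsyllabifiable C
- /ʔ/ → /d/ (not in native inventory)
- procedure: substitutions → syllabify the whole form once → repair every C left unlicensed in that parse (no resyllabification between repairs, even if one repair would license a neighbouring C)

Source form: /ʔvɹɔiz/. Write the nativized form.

dɔvɔɹɔizi

Substitution: /ʔ/ → /d/, giving /dvɹɔiz/.
The consonants /d/, /v/, /z/ cannot be parsed into a legal (C)V(N) syllable (only a nasal (/m/, /n/, or /ŋ/) is licensed in coda position; onsets are limited to one consonant).
Inserting the epenthetic vowel yields /d/ → /dɔ/, /v/ → /vɔ/, /z/ → /zi/.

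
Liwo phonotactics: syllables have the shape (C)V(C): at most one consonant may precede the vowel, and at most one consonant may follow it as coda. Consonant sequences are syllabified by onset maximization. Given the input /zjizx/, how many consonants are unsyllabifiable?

2

Syllabifying with onset maximization leaves /z/, /x/ stranded (at most one coda consonant is licensed; onsets are limited to one consonant).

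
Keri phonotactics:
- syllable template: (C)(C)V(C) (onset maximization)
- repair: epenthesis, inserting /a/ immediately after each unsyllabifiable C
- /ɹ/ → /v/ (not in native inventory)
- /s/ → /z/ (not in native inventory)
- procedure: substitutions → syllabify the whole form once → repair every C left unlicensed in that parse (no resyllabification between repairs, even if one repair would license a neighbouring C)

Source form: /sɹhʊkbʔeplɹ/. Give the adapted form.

Substitution: /s/ → /z/, /ɹ/ → /v/, giving /zvhʊkbʔeplv/.
Syllabifying with onset maximization leaves /z/, /l/, /v/ stranded (at most one coda consonant is licensed; onsets may contain at most 2 consonants).
Inserting the epenthetic vowel yields /z/ → /za/, /l/ → /la/, /v/ → /va/.

zavhʊkbʔeplava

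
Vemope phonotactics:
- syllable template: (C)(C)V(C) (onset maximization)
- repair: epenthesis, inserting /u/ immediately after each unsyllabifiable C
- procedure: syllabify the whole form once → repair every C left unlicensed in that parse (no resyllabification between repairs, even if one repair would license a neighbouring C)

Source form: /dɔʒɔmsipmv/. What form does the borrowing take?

dɔʒɔmsipmuvu

Syllabifying with onset maximization leaves /m/, /v/ stranded (at most one coda consonant is licensed; onsets may contain at most 2 consonants).
Epenthesis after each stranded consonant: /m/ → /mu/, /v/ → /vu/.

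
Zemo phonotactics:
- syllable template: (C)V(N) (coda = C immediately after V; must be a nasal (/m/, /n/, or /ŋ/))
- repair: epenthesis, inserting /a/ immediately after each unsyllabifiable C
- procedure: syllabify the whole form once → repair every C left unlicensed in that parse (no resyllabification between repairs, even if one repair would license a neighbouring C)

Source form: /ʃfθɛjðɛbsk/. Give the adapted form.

ʃafaθɛjaðɛbasaka

The consonants /ʃ/, /f/, /j/, /b/, /s/, /k/ cannot be parsed into a legal (C)V(N) syllable (only a nasal (/m/, /n/, or /ŋ/) is licensed in coda position; onsets are limited to one consonant).
Inserting the epenthetic vowel yields /ʃ/ → /ʃa/, /f/ → /fa/, /j/ → /ja/, /b/ → /ba/, /s/ → /sa/, /k/ → /ka/.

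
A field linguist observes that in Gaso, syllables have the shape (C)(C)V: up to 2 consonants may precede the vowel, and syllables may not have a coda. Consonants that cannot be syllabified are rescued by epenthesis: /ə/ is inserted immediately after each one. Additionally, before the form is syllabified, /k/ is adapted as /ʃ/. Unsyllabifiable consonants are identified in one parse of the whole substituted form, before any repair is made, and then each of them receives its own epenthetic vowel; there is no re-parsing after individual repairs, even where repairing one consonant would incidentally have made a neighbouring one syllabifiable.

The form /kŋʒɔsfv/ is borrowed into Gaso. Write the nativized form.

Substitution: /k/ → /ʃ/, giving /ʃŋʒɔsfv/.
The consonants /ʃ/, /s/, /f/, /v/ cannot be parsed into a legal (C)(C)V syllable (no codas are permitted; onsets may contain at most 2 consonants).
Inserting the epenthetic vowel yields /ʃ/ → /ʃə/, /s/ → /sə/, /f/ → /fə/, /v/ → /və/.

ʃəŋʒɔsəfəvə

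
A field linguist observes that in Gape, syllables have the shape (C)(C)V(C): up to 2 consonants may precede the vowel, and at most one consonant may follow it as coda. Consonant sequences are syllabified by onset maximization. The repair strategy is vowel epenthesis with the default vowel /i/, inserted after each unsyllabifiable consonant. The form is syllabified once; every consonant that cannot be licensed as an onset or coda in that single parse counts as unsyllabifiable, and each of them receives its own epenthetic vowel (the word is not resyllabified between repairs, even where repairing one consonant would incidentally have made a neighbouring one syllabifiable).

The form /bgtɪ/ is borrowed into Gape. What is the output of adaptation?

bigtɪ

Syllabifying with onset maximization leaves /b/ stranded (at most one coda consonant is licensed; onsets may contain at most 2 consonants).
Each unlicensed consonant becomes the onset of a new syllable: /b/ → /bi/.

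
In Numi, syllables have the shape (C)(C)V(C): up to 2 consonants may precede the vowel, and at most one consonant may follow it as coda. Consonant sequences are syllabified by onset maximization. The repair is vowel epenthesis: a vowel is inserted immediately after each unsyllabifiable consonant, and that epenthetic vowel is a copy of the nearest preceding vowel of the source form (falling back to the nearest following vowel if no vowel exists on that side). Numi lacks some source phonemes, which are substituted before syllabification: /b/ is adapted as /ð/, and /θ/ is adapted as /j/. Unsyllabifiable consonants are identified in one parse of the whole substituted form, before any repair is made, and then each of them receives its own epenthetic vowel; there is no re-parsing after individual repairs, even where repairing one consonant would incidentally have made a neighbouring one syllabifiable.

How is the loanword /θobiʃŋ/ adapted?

Substitution: /θ/ → /j/, /b/ → /ð/, giving /joðiʃŋ/.
Syllabifying with onset maximization leaves /ŋ/ stranded (at most one coda consonant is licensed; onsets may contain at most 2 consonants).
Each unlicensed consonant becomes the onset of a new syllable: /ŋ/ → /ŋi/.

joðiʃŋi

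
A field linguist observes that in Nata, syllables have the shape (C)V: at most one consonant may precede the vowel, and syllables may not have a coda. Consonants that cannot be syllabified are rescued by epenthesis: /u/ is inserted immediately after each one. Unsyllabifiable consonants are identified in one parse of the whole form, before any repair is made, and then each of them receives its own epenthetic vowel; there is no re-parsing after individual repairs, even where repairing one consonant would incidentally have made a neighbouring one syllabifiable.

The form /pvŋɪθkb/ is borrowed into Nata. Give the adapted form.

Under (C)V, the unsyllabifiable consonants are /p/, /v/, /θ/, /k/, /b/ (no codas are permitted; onsets are limited to one consonant).
Epenthesis after each stranded consonant: /p/ → /pu/, /v/ → /vu/, /θ/ → /θu/, /k/ → /ku/, /b/ → /bu/.

puvuŋɪθukubu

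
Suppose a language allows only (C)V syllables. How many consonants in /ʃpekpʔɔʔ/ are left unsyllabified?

Syllabifying with onset maximization leaves /ʃ/, /k/, /p/, /ʔ/ stranded (no codas are permitted; onsets are limited to one consonant).

4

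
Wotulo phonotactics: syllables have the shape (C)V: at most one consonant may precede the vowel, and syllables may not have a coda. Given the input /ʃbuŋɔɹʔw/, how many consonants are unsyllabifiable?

4

The consonants /ʃ/, /ɹ/, /ʔ/, /w/ cannot be parsed into a legal (C)V syllable (no codas are permitted; onsets are limited to one consonant).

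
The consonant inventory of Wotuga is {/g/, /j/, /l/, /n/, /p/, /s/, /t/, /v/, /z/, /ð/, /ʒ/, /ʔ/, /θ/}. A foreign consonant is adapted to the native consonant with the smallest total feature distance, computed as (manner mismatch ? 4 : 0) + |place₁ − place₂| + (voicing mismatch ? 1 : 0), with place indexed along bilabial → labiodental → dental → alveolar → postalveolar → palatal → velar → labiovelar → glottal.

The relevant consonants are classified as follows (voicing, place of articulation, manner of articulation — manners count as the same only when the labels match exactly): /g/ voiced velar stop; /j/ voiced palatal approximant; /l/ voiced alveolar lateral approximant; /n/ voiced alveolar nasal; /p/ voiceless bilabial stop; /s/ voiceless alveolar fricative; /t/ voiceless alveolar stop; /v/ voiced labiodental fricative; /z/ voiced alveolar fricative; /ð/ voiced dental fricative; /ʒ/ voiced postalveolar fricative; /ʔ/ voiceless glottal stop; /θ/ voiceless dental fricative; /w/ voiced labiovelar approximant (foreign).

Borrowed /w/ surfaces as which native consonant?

/j/ is closest: same manner (approximant), place distance 2 (labiovelar→palatal), same voicing; total 2. Next closest is /g/ at distance 5.

j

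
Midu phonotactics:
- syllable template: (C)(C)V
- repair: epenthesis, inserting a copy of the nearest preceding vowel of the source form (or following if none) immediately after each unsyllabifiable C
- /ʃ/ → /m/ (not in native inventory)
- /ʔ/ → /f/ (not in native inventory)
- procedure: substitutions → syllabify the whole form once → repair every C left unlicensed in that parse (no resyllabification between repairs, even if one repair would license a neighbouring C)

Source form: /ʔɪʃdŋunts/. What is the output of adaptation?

fɪmɪdŋunutusu

Substitution: /ʔ/ → /f/, /ʃ/ → /m/, giving /fɪmdŋunts/.
Syllabifying with onset maximization leaves /m/, /n/, /t/, /s/ stranded (no codas are permitted; onsets may contain at most 2 consonants).
Each unlicensed consonant becomes the onset of a new syllable: /m/ → /mɪ/, /n/ → /nu/, /t/ → /tu/, /s/ → /su/.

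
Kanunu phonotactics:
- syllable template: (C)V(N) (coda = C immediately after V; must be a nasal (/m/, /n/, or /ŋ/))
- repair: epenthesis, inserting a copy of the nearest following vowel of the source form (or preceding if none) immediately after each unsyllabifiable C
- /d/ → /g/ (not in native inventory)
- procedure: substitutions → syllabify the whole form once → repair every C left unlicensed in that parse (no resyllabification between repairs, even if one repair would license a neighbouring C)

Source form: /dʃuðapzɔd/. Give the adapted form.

guʃuðapɔzɔgɔ

Substitution: /d/ → /g/, giving /gʃuðapzɔg/.
Syllabifying with onset maximization leaves /g/, /p/, /g/ stranded (only a nasal (/m/, /n/, or /ŋ/) is licensed in coda position; onsets are limited to one consonant).
Each unlicensed consonant becomes the onset of a new syllable: /g/ → /gu/, /p/ → /pɔ/, /g/ → /gɔ/.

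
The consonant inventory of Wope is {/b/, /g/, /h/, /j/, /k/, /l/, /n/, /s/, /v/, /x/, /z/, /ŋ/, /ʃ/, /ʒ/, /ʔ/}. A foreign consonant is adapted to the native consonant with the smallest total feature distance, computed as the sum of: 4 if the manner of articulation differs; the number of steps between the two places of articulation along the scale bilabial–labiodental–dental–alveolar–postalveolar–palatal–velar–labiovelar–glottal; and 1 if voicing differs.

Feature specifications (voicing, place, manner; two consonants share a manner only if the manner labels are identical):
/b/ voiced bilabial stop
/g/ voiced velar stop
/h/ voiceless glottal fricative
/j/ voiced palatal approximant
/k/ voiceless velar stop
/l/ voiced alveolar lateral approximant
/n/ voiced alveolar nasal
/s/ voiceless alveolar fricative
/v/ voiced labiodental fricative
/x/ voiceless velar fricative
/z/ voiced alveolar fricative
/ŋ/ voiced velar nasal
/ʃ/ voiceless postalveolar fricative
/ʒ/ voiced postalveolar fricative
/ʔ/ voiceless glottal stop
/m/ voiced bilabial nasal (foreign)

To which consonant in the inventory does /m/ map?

n

/n/ is closest: same manner (nasal), place distance 3 (bilabial→alveolar), same voicing; total 3. Next closest is /b/ at distance 4.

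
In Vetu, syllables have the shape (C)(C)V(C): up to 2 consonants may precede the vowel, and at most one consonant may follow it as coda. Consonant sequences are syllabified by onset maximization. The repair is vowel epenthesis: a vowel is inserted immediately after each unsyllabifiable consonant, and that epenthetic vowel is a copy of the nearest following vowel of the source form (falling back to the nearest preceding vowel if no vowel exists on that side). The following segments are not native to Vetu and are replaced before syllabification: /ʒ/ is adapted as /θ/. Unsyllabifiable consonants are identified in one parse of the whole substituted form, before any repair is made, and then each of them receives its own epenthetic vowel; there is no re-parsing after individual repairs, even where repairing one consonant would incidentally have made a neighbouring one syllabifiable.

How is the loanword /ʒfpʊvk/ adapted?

θʊfpʊvkʊ

Substitution: /ʒ/ → /θ/, giving /θfpʊvk/.
Syllabifying with onset maximization leaves /θ/, /k/ stranded (at most one coda consonant is licensed; onsets may contain at most 2 consonants).
Epenthesis after each stranded consonant: /θ/ → /θʊ/, /k/ → /kʊ/.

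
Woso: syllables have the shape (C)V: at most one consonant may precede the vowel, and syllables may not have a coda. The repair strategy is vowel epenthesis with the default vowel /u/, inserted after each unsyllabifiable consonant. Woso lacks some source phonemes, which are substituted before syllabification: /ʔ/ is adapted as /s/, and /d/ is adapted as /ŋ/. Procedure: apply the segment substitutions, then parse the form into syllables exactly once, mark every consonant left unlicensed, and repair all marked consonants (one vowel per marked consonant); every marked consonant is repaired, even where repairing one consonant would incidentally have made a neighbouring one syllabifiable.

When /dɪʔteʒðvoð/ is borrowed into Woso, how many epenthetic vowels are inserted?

4

After substitution the input is /ŋɪsteʒðvoð/.
The unsyllabifiable consonants are /s/, /ʒ/, /ð/, /ð/; each receives one epenthetic vowel.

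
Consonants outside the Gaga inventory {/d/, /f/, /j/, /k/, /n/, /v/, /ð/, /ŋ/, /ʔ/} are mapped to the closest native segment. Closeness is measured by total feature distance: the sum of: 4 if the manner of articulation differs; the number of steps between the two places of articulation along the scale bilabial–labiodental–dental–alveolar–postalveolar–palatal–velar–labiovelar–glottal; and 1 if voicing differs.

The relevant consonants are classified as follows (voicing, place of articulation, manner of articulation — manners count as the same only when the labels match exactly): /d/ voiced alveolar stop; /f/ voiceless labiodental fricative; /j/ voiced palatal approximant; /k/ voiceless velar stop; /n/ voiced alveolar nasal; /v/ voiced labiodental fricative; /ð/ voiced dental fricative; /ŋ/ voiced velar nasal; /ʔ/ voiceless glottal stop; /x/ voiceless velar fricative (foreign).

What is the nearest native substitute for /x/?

/k/ is closest: manner differs (fricative→stop, +4), place distance 0 (velar→velar), same voicing; total 4. Next closest is /f/ at distance 5.

k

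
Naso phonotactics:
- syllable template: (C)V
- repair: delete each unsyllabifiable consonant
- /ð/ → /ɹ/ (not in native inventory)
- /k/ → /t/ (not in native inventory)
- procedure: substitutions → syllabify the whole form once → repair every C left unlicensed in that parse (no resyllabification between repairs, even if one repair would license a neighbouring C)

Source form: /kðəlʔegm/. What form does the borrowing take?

ɹəʔe

Substitution: /k/ → /t/, /ð/ → /ɹ/, giving /tɹəlʔegm/.
The consonants /t/, /l/, /g/, /m/ cannot be parsed into a legal (C)V syllable (no codas are permitted; onsets are limited to one consonant).
Deletion applies to /t/, /l/, /g/, /m/.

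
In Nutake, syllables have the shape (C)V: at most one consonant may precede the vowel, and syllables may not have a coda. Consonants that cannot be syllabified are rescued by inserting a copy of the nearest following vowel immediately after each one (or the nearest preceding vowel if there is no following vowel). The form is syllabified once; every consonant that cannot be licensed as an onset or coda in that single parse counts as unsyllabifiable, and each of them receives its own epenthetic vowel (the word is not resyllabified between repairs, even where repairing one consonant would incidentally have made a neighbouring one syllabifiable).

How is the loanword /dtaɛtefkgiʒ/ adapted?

The consonants /d/, /f/, /k/, /ʒ/ cannot be parsed into a legal (C)V syllable (no codas are permitted; onsets are limited to one consonant).
Epenthesis after each stranded consonant: /d/ → /da/, /f/ → /fi/, /k/ → /ki/, /ʒ/ → /ʒi/.

dataɛtefikigiʒi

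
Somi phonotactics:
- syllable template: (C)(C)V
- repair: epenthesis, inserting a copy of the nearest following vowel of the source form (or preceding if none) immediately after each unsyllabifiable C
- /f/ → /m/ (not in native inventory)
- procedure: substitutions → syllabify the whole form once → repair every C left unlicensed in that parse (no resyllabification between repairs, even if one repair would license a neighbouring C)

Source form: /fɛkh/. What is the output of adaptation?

Substitution: /f/ → /m/, giving /mɛkh/.
The consonants /k/, /h/ cannot be parsed into a legal (C)(C)V syllable (no codas are permitted; onsets may contain at most 2 consonants).
Epenthesis after each stranded consonant: /k/ → /kɛ/, /h/ → /hɛ/.

mɛkɛhɛ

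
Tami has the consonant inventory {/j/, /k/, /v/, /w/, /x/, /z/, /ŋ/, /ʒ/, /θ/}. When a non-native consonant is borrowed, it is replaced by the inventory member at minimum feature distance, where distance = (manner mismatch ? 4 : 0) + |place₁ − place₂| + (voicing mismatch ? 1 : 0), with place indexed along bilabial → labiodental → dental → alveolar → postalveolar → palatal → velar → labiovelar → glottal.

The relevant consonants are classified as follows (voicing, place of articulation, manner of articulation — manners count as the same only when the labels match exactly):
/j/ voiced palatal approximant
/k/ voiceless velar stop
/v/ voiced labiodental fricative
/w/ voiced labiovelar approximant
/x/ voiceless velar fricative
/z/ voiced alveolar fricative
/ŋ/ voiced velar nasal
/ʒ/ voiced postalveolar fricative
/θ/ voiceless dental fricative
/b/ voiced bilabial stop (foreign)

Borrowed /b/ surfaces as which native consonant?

/v/ is closest: manner differs (stop→fricative, +4), place distance 1 (bilabial→labiodental), same voicing; total 5. Next closest is /k/ at distance 7.

v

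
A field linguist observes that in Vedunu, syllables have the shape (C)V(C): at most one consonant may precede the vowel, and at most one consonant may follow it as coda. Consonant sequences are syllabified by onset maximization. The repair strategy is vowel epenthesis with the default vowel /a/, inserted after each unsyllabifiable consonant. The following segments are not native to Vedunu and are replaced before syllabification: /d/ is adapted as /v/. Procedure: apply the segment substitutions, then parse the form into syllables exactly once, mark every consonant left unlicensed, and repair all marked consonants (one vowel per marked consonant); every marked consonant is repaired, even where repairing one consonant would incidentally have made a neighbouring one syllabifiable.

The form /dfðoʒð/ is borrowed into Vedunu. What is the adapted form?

Substitution: /d/ → /v/, giving /vfðoʒð/.
Syllabifying with onset maximization leaves /v/, /f/, /ð/ stranded (at most one coda consonant is licensed; onsets are limited to one consonant).
Inserting the epenthetic vowel yields /v/ → /va/, /f/ → /fa/, /ð/ → /ða/.

vafaðoʒða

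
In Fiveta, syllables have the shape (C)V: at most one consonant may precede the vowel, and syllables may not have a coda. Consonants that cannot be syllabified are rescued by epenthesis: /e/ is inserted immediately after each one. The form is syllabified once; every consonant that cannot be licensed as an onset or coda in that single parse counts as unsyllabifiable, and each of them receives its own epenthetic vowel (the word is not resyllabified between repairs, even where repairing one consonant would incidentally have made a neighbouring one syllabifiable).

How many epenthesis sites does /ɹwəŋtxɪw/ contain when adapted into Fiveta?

4

The unsyllabifiable consonants are /ɹ/, /ŋ/, /t/, /w/; each receives one epenthetic vowel.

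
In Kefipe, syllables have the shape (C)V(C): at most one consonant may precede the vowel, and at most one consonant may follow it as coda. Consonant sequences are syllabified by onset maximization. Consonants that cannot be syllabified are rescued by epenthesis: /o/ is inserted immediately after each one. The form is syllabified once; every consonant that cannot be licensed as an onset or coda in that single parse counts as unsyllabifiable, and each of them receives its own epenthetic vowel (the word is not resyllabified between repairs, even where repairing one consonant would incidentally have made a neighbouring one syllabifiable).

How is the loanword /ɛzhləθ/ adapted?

Under (C)V(C), the unsyllabifiable consonants are /h/ (at most one coda consonant is licensed; onsets are limited to one consonant).
Epenthesis after each stranded consonant: /h/ → /ho/.

ɛzholəθ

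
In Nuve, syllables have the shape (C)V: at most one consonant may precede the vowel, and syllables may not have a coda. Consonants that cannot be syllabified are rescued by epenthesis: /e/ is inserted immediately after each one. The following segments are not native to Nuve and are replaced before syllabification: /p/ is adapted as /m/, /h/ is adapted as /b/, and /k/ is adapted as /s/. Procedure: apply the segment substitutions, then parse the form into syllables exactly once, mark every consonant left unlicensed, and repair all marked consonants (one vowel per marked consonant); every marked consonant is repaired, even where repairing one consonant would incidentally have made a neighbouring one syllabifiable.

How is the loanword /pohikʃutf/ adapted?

Substitution: /p/ → /m/, /h/ → /b/, /k/ → /s/, giving /mobisʃutf/.
Syllabifying with onset maximization leaves /s/, /t/, /f/ stranded (no codas are permitted; onsets are limited to one consonant).
Epenthesis after each stranded consonant: /s/ → /se/, /t/ → /te/, /f/ → /fe/.

mobiseʃutefe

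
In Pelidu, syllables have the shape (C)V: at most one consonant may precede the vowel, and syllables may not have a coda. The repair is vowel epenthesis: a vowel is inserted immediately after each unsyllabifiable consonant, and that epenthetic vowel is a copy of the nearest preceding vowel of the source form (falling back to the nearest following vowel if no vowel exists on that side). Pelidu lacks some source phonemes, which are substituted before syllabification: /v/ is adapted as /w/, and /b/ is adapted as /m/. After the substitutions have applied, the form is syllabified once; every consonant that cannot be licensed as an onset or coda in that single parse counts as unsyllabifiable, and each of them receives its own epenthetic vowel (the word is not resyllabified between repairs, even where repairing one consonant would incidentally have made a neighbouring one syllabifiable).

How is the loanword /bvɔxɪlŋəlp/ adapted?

Substitution: /b/ → /m/, /v/ → /w/, giving /mwɔxɪlŋəlp/.
Syllabifying with onset maximization leaves /m/, /l/, /l/, /p/ stranded (no codas are permitted; onsets are limited to one consonant).
Each unlicensed consonant becomes the onset of a new syllable: /m/ → /mɔ/, /l/ → /lɪ/, /l/ → /lə/, /p/ → /pə/.

mɔwɔxɪlɪŋələpə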